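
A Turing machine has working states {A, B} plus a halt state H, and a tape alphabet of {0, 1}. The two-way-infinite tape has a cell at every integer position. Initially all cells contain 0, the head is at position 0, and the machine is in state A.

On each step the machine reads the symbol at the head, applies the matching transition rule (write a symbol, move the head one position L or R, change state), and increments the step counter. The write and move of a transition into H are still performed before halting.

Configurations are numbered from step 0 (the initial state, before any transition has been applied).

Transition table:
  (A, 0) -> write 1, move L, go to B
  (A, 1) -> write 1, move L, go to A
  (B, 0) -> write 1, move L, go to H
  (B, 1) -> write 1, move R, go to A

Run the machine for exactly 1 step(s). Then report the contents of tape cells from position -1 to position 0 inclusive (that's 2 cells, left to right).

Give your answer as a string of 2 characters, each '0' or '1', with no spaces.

Step 1: in state A at pos 0, read 0 -> (A,0)->write 1,move L,goto B. Now: state=B, head=-1, tape[-2..1]=0010 (head:  ^)

Answer: 01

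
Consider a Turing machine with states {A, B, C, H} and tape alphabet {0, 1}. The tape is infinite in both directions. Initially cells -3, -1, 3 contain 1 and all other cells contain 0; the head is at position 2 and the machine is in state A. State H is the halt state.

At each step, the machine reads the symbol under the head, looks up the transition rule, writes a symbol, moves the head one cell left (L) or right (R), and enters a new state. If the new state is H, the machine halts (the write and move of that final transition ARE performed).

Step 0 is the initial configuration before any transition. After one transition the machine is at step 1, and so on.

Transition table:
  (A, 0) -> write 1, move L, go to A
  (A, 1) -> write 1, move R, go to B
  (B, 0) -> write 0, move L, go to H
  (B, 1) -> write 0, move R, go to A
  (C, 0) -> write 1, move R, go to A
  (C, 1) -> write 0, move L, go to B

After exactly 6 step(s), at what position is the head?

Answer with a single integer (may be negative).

Answer: 2

Derivation:
Step 1: in state A at pos 2, read 0 -> (A,0)->write 1,move L,goto A. Now: state=A, head=1, tape[-4..4]=010100110 (head:      ^)
Step 2: in state A at pos 1, read 0 -> (A,0)->write 1,move L,goto A. Now: state=A, head=0, tape[-4..4]=010101110 (head:     ^)
Step 3: in state A at pos 0, read 0 -> (A,0)->write 1,move L,goto A. Now: state=A, head=-1, tape[-4..4]=010111110 (head:    ^)
Step 4: in state A at pos -1, read 1 -> (A,1)->write 1,move R,goto B. Now: state=B, head=0, tape[-4..4]=010111110 (head:     ^)
Step 5: in state B at pos 0, read 1 -> (B,1)->write 0,move R,goto A. Now: state=A, head=1, tape[-4..4]=010101110 (head:      ^)
Step 6: in state A at pos 1, read 1 -> (A,1)->write 1,move R,goto B. Now: state=B, head=2, tape[-4..4]=010101110 (head:       ^)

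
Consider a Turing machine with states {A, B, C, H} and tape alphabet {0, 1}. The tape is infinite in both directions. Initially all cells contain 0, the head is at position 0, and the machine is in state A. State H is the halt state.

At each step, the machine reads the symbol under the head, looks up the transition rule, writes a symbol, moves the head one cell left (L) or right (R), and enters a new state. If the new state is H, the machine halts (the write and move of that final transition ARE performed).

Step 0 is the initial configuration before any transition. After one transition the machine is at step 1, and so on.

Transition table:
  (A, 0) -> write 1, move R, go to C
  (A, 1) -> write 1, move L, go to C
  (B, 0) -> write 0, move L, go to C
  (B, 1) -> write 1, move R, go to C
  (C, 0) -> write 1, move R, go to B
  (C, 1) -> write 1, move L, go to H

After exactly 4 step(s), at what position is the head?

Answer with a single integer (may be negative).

Step 1: in state A at pos 0, read 0 -> (A,0)->write 1,move R,goto C. Now: state=C, head=1, tape[-1..2]=0100 (head:   ^)
Step 2: in state C at pos 1, read 0 -> (C,0)->write 1,move R,goto B. Now: state=B, head=2, tape[-1..3]=01100 (head:    ^)
Step 3: in state B at pos 2, read 0 -> (B,0)->write 0,move L,goto C. Now: state=C, head=1, tape[-1..3]=01100 (head:   ^)
Step 4: in state C at pos 1, read 1 -> (C,1)->write 1,move L,goto H. Now: state=H, head=0, tape[-1..3]=01100 (head:  ^)

Answer: 0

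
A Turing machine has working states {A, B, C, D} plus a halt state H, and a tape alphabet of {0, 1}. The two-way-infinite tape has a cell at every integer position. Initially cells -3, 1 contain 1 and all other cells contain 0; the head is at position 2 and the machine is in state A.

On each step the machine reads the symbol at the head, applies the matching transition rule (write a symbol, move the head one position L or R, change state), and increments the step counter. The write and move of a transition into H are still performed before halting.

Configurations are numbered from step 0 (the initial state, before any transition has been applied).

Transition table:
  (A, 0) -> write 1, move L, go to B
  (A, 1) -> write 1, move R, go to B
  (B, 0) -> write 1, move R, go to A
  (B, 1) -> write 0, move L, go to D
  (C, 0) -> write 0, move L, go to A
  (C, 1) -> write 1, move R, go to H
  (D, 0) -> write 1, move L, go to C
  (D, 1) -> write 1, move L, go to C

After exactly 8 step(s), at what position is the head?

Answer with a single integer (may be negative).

Answer: -6

Derivation:
Step 1: in state A at pos 2, read 0 -> (A,0)->write 1,move L,goto B. Now: state=B, head=1, tape[-4..3]=01000110 (head:      ^)
Step 2: in state B at pos 1, read 1 -> (B,1)->write 0,move L,goto D. Now: state=D, head=0, tape[-4..3]=01000010 (head:     ^)
Step 3: in state D at pos 0, read 0 -> (D,0)->write 1,move L,goto C. Now: state=C, head=-1, tape[-4..3]=01001010 (head:    ^)
Step 4: in state C at pos -1, read 0 -> (C,0)->write 0,move L,goto A. Now: state=A, head=-2, tape[-4..3]=01001010 (head:   ^)
Step 5: in state A at pos -2, read 0 -> (A,0)->write 1,move L,goto B. Now: state=B, head=-3, tape[-4..3]=01101010 (head:  ^)
Step 6: in state B at pos -3, read 1 -> (B,1)->write 0,move L,goto D. Now: state=D, head=-4, tape[-5..3]=000101010 (head:  ^)
Step 7: in state D at pos -4, read 0 -> (D,0)->write 1,move L,goto C. Now: state=C, head=-5, tape[-6..3]=0010101010 (head:  ^)
Step 8: in state C at pos -5, read 0 -> (C,0)->write 0,move L,goto A. Now: state=A, head=-6, tape[-7..3]=00010101010 (head:  ^)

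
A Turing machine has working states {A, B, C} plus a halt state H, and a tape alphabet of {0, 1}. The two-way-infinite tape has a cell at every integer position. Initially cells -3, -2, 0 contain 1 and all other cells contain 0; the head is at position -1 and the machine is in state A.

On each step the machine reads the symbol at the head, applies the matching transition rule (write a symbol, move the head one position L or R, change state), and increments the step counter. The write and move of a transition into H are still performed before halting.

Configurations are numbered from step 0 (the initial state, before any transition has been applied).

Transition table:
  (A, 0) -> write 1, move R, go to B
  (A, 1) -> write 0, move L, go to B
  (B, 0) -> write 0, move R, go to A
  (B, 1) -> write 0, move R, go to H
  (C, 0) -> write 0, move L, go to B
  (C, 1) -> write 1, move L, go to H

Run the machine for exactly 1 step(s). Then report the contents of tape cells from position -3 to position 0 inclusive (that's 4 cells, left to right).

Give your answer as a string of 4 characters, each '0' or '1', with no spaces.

Step 1: in state A at pos -1, read 0 -> (A,0)->write 1,move R,goto B. Now: state=B, head=0, tape[-4..1]=011110 (head:     ^)

Answer: 1111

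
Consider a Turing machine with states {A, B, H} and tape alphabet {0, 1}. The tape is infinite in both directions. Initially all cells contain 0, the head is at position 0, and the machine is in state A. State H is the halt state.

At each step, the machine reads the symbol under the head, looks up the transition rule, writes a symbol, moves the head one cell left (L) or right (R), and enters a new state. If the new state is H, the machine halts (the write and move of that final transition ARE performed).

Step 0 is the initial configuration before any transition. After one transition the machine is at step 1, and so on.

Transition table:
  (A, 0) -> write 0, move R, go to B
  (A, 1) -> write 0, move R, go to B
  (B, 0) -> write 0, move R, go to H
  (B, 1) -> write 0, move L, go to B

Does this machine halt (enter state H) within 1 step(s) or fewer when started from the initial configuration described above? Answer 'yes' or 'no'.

Step 1: in state A at pos 0, read 0 -> (A,0)->write 0,move R,goto B. Now: state=B, head=1, tape[-1..2]=0000 (head:   ^)
After 1 step(s): state = B (not H) -> not halted within 1 -> no

Answer: no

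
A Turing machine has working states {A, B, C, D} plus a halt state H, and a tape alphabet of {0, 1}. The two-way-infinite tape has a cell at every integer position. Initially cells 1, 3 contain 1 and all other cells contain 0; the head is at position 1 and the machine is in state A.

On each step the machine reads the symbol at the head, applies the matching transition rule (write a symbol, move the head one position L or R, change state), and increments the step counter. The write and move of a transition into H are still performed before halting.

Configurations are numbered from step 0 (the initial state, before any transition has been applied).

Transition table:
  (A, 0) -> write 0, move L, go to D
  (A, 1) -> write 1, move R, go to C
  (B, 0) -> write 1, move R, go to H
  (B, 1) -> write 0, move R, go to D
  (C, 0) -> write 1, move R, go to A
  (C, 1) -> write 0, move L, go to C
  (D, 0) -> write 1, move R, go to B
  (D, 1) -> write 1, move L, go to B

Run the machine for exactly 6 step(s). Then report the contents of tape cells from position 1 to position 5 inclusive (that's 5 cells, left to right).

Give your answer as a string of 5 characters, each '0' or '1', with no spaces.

Answer: 11110

Derivation:
Step 1: in state A at pos 1, read 1 -> (A,1)->write 1,move R,goto C. Now: state=C, head=2, tape[0..4]=01010 (head:   ^)
Step 2: in state C at pos 2, read 0 -> (C,0)->write 1,move R,goto A. Now: state=A, head=3, tape[0..4]=01110 (head:    ^)
Step 3: in state A at pos 3, read 1 -> (A,1)->write 1,move R,goto C. Now: state=C, head=4, tape[0..5]=011100 (head:     ^)
Step 4: in state C at pos 4, read 0 -> (C,0)->write 1,move R,goto A. Now: state=A, head=5, tape[0..6]=0111100 (head:      ^)
Step 5: in state A at pos 5, read 0 -> (A,0)->write 0,move L,goto D. Now: state=D, head=4, tape[0..6]=0111100 (head:     ^)
Step 6: in state D at pos 4, read 1 -> (D,1)->write 1,move L,goto B. Now: state=B, head=3, tape[0..6]=0111100 (head:    ^)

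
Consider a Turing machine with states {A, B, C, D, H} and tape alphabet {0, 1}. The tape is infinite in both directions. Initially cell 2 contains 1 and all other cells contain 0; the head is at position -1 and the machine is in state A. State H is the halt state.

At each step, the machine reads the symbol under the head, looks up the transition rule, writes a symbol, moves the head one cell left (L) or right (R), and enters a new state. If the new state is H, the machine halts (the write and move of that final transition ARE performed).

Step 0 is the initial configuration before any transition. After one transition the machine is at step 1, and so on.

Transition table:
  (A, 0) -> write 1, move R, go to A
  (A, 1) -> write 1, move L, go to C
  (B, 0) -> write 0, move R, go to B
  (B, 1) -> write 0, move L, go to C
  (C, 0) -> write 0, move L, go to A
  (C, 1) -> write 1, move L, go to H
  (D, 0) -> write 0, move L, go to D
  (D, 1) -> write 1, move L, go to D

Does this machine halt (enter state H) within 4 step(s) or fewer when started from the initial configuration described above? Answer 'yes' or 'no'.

Step 1: in state A at pos -1, read 0 -> (A,0)->write 1,move R,goto A. Now: state=A, head=0, tape[-2..3]=010010 (head:   ^)
Step 2: in state A at pos 0, read 0 -> (A,0)->write 1,move R,goto A. Now: state=A, head=1, tape[-2..3]=011010 (head:    ^)
Step 3: in state A at pos 1, read 0 -> (A,0)->write 1,move R,goto A. Now: state=A, head=2, tape[-2..3]=011110 (head:     ^)
Step 4: in state A at pos 2, read 1 -> (A,1)->write 1,move L,goto C. Now: state=C, head=1, tape[-2..3]=011110 (head:    ^)
After 4 step(s): state = C (not H) -> not halted within 4 -> no

Answer: no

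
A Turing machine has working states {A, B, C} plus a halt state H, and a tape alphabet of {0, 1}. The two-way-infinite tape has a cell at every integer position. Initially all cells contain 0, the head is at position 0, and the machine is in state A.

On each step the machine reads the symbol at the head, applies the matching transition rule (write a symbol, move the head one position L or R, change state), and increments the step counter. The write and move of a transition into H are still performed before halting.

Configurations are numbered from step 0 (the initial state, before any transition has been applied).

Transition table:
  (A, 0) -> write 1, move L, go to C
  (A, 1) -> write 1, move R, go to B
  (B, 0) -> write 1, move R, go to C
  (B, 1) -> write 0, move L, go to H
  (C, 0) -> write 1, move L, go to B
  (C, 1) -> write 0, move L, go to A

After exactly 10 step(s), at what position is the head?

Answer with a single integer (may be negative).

Answer: 0

Derivation:
Step 1: in state A at pos 0, read 0 -> (A,0)->write 1,move L,goto C. Now: state=C, head=-1, tape[-2..1]=0010 (head:  ^)
Step 2: in state C at pos -1, read 0 -> (C,0)->write 1,move L,goto B. Now: state=B, head=-2, tape[-3..1]=00110 (head:  ^)
Step 3: in state B at pos -2, read 0 -> (B,0)->write 1,move R,goto C. Now: state=C, head=-1, tape[-3..1]=01110 (head:   ^)
Step 4: in state C at pos -1, read 1 -> (C,1)->write 0,move L,goto A. Now: state=A, head=-2, tape[-3..1]=01010 (head:  ^)
Step 5: in state A at pos -2, read 1 -> (A,1)->write 1,move R,goto B. Now: state=B, head=-1, tape[-3..1]=01010 (head:   ^)
Step 6: in state B at pos -1, read 0 -> (B,0)->write 1,move R,goto C. Now: state=C, head=0, tape[-3..1]=01110 (head:    ^)
Step 7: in state C at pos 0, read 1 -> (C,1)->write 0,move L,goto A. Now: state=A, head=-1, tape[-3..1]=01100 (head:   ^)
Step 8: in state A at pos -1, read 1 -> (A,1)->write 1,move R,goto B. Now: state=B, head=0, tape[-3..1]=01100 (head:    ^)
Step 9: in state B at pos 0, read 0 -> (B,0)->write 1,move R,goto C. Now: state=C, head=1, tape[-3..2]=011100 (head:     ^)
Step 10: in state C at pos 1, read 0 -> (C,0)->write 1,move L,goto B. Now: state=B, head=0, tape[-3..2]=011110 (head:    ^)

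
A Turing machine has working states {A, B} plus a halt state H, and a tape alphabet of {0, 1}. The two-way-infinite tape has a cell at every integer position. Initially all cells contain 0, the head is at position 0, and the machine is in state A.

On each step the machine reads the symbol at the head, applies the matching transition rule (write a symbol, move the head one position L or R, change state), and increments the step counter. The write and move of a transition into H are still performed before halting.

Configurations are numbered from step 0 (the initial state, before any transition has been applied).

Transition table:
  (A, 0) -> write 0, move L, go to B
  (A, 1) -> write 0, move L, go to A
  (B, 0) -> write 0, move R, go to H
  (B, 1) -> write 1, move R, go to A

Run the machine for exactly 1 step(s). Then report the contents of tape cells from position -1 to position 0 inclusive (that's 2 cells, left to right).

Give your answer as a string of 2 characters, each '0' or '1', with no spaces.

Answer: 00

Derivation:
Step 1: in state A at pos 0, read 0 -> (A,0)->write 0,move L,goto B. Now: state=B, head=-1, tape[-2..1]=0000 (head:  ^)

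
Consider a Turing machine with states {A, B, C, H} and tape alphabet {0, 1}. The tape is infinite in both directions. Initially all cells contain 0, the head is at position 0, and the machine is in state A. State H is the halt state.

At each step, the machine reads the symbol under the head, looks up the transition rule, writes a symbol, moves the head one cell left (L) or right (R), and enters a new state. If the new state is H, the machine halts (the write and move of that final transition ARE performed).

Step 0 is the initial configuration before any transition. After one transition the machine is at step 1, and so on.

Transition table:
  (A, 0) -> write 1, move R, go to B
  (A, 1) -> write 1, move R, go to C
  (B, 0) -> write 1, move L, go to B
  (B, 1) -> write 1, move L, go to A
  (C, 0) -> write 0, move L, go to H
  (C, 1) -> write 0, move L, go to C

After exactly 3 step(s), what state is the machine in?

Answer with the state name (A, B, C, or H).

Step 1: in state A at pos 0, read 0 -> (A,0)->write 1,move R,goto B. Now: state=B, head=1, tape[-1..2]=0100 (head:   ^)
Step 2: in state B at pos 1, read 0 -> (B,0)->write 1,move L,goto B. Now: state=B, head=0, tape[-1..2]=0110 (head:  ^)
Step 3: in state B at pos 0, read 1 -> (B,1)->write 1,move L,goto A. Now: state=A, head=-1, tape[-2..2]=00110 (head:  ^)

Answer: A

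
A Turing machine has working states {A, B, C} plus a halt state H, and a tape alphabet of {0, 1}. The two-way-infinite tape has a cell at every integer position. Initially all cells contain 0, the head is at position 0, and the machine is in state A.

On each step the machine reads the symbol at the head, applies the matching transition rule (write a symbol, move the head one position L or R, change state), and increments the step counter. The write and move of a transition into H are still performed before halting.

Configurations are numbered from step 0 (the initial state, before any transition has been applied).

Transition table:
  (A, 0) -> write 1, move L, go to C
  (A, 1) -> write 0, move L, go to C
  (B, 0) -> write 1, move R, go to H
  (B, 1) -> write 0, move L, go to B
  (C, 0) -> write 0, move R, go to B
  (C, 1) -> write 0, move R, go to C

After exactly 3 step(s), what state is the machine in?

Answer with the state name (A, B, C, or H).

Answer: B

Derivation:
Step 1: in state A at pos 0, read 0 -> (A,0)->write 1,move L,goto C. Now: state=C, head=-1, tape[-2..1]=0010 (head:  ^)
Step 2: in state C at pos -1, read 0 -> (C,0)->write 0,move R,goto B. Now: state=B, head=0, tape[-2..1]=0010 (head:   ^)
Step 3: in state B at pos 0, read 1 -> (B,1)->write 0,move L,goto B. Now: state=B, head=-1, tape[-2..1]=0000 (head:  ^)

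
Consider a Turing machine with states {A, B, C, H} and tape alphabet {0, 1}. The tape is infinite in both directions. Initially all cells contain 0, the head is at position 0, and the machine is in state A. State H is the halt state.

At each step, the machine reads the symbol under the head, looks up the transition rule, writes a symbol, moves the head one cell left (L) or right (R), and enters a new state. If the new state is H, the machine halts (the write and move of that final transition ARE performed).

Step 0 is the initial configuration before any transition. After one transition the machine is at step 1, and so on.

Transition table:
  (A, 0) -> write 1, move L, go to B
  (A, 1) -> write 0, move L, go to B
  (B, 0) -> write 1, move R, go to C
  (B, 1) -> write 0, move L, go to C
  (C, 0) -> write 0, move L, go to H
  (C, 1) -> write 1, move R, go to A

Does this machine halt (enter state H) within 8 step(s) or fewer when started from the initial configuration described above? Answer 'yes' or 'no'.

Step 1: in state A at pos 0, read 0 -> (A,0)->write 1,move L,goto B. Now: state=B, head=-1, tape[-2..1]=0010 (head:  ^)
Step 2: in state B at pos -1, read 0 -> (B,0)->write 1,move R,goto C. Now: state=C, head=0, tape[-2..1]=0110 (head:   ^)
Step 3: in state C at pos 0, read 1 -> (C,1)->write 1,move R,goto A. Now: state=A, head=1, tape[-2..2]=01100 (head:    ^)
Step 4: in state A at pos 1, read 0 -> (A,0)->write 1,move L,goto B. Now: state=B, head=0, tape[-2..2]=01110 (head:   ^)
Step 5: in state B at pos 0, read 1 -> (B,1)->write 0,move L,goto C. Now: state=C, head=-1, tape[-2..2]=01010 (head:  ^)
Step 6: in state C at pos -1, read 1 -> (C,1)->write 1,move R,goto A. Now: state=A, head=0, tape[-2..2]=01010 (head:   ^)
Step 7: in state A at pos 0, read 0 -> (A,0)->write 1,move L,goto B. Now: state=B, head=-1, tape[-2..2]=01110 (head:  ^)
Step 8: in state B at pos -1, read 1 -> (B,1)->write 0,move L,goto C. Now: state=C, head=-2, tape[-3..2]=000110 (head:  ^)
After 8 step(s): state = C (not H) -> not halted within 8 -> no

Answer: no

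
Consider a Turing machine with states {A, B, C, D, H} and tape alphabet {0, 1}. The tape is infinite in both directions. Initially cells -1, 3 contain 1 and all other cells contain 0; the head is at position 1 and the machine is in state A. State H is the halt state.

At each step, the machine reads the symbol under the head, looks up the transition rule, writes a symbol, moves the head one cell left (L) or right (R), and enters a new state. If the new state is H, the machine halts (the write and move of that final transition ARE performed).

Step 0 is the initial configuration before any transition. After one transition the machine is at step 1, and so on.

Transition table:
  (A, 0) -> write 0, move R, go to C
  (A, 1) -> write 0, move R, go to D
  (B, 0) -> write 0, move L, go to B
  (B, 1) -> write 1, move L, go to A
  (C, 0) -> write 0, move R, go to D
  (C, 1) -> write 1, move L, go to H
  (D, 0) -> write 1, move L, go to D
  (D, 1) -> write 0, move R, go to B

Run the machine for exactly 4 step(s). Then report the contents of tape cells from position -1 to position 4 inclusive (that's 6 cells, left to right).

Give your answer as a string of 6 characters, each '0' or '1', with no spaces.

Answer: 100000

Derivation:
Step 1: in state A at pos 1, read 0 -> (A,0)->write 0,move R,goto C. Now: state=C, head=2, tape[-2..4]=0100010 (head:     ^)
Step 2: in state C at pos 2, read 0 -> (C,0)->write 0,move R,goto D. Now: state=D, head=3, tape[-2..4]=0100010 (head:      ^)
Step 3: in state D at pos 3, read 1 -> (D,1)->write 0,move R,goto B. Now: state=B, head=4, tape[-2..5]=01000000 (head:       ^)
Step 4: in state B at pos 4, read 0 -> (B,0)->write 0,move L,goto B. Now: state=B, head=3, tape[-2..5]=01000000 (head:      ^)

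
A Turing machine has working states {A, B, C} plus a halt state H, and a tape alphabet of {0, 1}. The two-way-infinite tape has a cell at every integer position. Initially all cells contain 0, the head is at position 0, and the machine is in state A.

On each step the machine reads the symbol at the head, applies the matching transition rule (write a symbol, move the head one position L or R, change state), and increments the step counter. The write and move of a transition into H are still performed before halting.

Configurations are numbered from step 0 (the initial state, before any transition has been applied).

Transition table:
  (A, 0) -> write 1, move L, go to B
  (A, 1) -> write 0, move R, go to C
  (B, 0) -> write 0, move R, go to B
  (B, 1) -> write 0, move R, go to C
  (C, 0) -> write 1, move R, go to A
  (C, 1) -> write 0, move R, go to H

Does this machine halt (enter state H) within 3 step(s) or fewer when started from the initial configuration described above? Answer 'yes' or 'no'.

Step 1: in state A at pos 0, read 0 -> (A,0)->write 1,move L,goto B. Now: state=B, head=-1, tape[-2..1]=0010 (head:  ^)
Step 2: in state B at pos -1, read 0 -> (B,0)->write 0,move R,goto B. Now: state=B, head=0, tape[-2..1]=0010 (head:   ^)
Step 3: in state B at pos 0, read 1 -> (B,1)->write 0,move R,goto C. Now: state=C, head=1, tape[-2..2]=00000 (head:    ^)
After 3 step(s): state = C (not H) -> not halted within 3 -> no

Answer: no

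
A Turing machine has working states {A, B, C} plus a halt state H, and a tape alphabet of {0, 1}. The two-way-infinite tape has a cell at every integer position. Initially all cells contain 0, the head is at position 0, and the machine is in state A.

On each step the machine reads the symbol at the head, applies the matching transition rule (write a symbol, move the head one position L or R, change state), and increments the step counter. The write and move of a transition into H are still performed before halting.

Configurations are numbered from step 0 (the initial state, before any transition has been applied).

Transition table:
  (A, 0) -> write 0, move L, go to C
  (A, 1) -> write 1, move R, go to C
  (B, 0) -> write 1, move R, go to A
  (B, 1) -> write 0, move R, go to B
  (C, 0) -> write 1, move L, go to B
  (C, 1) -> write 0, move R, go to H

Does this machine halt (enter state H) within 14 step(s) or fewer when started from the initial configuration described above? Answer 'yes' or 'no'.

Step 1: in state A at pos 0, read 0 -> (A,0)->write 0,move L,goto C. Now: state=C, head=-1, tape[-2..1]=0000 (head:  ^)
Step 2: in state C at pos -1, read 0 -> (C,0)->write 1,move L,goto B. Now: state=B, head=-2, tape[-3..1]=00100 (head:  ^)
Step 3: in state B at pos -2, read 0 -> (B,0)->write 1,move R,goto A. Now: state=A, head=-1, tape[-3..1]=01100 (head:   ^)
Step 4: in state A at pos -1, read 1 -> (A,1)->write 1,move R,goto C. Now: state=C, head=0, tape[-3..1]=01100 (head:    ^)
Step 5: in state C at pos 0, read 0 -> (C,0)->write 1,move L,goto B. Now: state=B, head=-1, tape[-3..1]=01110 (head:   ^)
Step 6: in state B at pos -1, read 1 -> (B,1)->write 0,move R,goto B. Now: state=B, head=0, tape[-3..1]=01010 (head:    ^)
Step 7: in state B at pos 0, read 1 -> (B,1)->write 0,move R,goto B. Now: state=B, head=1, tape[-3..2]=010000 (head:     ^)
Step 8: in state B at pos 1, read 0 -> (B,0)->write 1,move R,goto A. Now: state=A, head=2, tape[-3..3]=0100100 (head:      ^)
Step 9: in state A at pos 2, read 0 -> (A,0)->write 0,move L,goto C. Now: state=C, head=1, tape[-3..3]=0100100 (head:     ^)
Step 10: in state C at pos 1, read 1 -> (C,1)->write 0,move R,goto H. Now: state=H, head=2, tape[-3..3]=0100000 (head:      ^)
State H reached at step 10; 10 <= 14 -> yes

Answer: yes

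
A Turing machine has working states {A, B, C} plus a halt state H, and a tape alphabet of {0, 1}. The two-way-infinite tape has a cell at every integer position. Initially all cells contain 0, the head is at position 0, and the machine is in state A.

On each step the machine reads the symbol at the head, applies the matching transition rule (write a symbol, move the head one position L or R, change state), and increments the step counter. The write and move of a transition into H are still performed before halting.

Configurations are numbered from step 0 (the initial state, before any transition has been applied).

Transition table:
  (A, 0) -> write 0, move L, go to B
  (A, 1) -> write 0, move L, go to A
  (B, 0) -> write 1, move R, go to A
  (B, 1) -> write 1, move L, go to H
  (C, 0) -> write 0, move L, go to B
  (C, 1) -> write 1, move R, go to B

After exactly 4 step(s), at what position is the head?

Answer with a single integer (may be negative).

Step 1: in state A at pos 0, read 0 -> (A,0)->write 0,move L,goto B. Now: state=B, head=-1, tape[-2..1]=0000 (head:  ^)
Step 2: in state B at pos -1, read 0 -> (B,0)->write 1,move R,goto A. Now: state=A, head=0, tape[-2..1]=0100 (head:   ^)
Step 3: in state A at pos 0, read 0 -> (A,0)->write 0,move L,goto B. Now: state=B, head=-1, tape[-2..1]=0100 (head:  ^)
Step 4: in state B at pos -1, read 1 -> (B,1)->write 1,move L,goto H. Now: state=H, head=-2, tape[-3..1]=00100 (head:  ^)

Answer: -2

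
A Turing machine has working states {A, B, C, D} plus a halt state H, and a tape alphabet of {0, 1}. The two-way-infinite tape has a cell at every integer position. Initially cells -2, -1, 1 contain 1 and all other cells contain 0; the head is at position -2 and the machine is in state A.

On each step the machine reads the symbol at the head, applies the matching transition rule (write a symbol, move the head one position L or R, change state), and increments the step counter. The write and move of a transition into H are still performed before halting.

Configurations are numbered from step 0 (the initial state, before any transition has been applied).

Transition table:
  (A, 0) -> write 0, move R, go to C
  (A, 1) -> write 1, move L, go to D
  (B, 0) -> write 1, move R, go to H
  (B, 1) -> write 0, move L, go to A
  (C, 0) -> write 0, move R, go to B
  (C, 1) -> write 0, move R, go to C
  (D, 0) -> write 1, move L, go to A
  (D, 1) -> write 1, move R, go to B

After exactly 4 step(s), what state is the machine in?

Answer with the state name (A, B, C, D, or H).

Step 1: in state A at pos -2, read 1 -> (A,1)->write 1,move L,goto D. Now: state=D, head=-3, tape[-4..2]=0011010 (head:  ^)
Step 2: in state D at pos -3, read 0 -> (D,0)->write 1,move L,goto A. Now: state=A, head=-4, tape[-5..2]=00111010 (head:  ^)
Step 3: in state A at pos -4, read 0 -> (A,0)->write 0,move R,goto C. Now: state=C, head=-3, tape[-5..2]=00111010 (head:   ^)
Step 4: in state C at pos -3, read 1 -> (C,1)->write 0,move R,goto C. Now: state=C, head=-2, tape[-5..2]=00011010 (head:    ^)

Answer: C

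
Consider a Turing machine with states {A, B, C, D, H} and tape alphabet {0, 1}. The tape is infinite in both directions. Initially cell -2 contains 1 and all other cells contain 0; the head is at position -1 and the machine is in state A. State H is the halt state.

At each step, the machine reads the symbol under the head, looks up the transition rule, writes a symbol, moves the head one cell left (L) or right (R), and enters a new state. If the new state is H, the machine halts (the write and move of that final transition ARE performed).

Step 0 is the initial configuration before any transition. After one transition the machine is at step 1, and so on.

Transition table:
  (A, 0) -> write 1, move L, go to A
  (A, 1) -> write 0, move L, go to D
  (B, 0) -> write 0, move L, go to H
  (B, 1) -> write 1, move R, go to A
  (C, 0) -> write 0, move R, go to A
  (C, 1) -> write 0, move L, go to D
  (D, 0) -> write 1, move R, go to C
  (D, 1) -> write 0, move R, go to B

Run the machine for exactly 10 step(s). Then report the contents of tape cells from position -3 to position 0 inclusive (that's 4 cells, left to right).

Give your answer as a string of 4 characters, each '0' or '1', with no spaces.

Answer: 1011

Derivation:
Step 1: in state A at pos -1, read 0 -> (A,0)->write 1,move L,goto A. Now: state=A, head=-2, tape[-3..0]=0110 (head:  ^)
Step 2: in state A at pos -2, read 1 -> (A,1)->write 0,move L,goto D. Now: state=D, head=-3, tape[-4..0]=00010 (head:  ^)
Step 3: in state D at pos -3, read 0 -> (D,0)->write 1,move R,goto C. Now: state=C, head=-2, tape[-4..0]=01010 (head:   ^)
Step 4: in state C at pos -2, read 0 -> (C,0)->write 0,move R,goto A. Now: state=A, head=-1, tape[-4..0]=01010 (head:    ^)
Step 5: in state A at pos -1, read 1 -> (A,1)->write 0,move L,goto D. Now: state=D, head=-2, tape[-4..0]=01000 (head:   ^)
Step 6: in state D at pos -2, read 0 -> (D,0)->write 1,move R,goto C. Now: state=C, head=-1, tape[-4..0]=01100 (head:    ^)
Step 7: in state C at pos -1, read 0 -> (C,0)->write 0,move R,goto A. Now: state=A, head=0, tape[-4..1]=011000 (head:     ^)
Step 8: in state A at pos 0, read 0 -> (A,0)->write 1,move L,goto A. Now: state=A, head=-1, tape[-4..1]=011010 (head:    ^)
Step 9: in state A at pos -1, read 0 -> (A,0)->write 1,move L,goto A. Now: state=A, head=-2, tape[-4..1]=011110 (head:   ^)
Step 10: in state A at pos -2, read 1 -> (A,1)->write 0,move L,goto D. Now: state=D, head=-3, tape[-4..1]=010110 (head:  ^)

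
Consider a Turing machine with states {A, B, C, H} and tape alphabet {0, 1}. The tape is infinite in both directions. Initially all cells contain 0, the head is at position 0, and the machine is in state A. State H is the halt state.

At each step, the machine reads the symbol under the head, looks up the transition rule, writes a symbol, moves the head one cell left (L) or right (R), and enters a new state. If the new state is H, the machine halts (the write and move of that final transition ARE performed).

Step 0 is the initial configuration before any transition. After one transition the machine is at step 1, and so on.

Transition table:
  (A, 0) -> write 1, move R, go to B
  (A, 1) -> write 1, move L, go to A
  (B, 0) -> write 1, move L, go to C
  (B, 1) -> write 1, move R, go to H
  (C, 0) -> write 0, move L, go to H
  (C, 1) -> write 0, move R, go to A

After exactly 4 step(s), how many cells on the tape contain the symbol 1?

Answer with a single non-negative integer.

Step 1: in state A at pos 0, read 0 -> (A,0)->write 1,move R,goto B. Now: state=B, head=1, tape[-1..2]=0100 (head:   ^)
Step 2: in state B at pos 1, read 0 -> (B,0)->write 1,move L,goto C. Now: state=C, head=0, tape[-1..2]=0110 (head:  ^)
Step 3: in state C at pos 0, read 1 -> (C,1)->write 0,move R,goto A. Now: state=A, head=1, tape[-1..2]=0010 (head:   ^)
Step 4: in state A at pos 1, read 1 -> (A,1)->write 1,move L,goto A. Now: state=A, head=0, tape[-1..2]=0010 (head:  ^)
Cells containing 1 after step 4: {1} -> 1 cell(s)

Answer: 1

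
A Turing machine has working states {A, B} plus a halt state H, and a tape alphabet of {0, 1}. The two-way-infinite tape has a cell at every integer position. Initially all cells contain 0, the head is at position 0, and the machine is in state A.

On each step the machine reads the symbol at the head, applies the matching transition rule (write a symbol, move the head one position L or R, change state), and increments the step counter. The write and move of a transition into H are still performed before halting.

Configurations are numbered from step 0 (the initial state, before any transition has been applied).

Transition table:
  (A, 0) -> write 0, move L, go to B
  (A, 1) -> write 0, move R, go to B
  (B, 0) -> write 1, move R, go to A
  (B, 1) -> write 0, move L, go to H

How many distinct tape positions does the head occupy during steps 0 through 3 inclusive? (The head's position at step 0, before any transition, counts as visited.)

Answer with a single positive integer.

Answer: 2

Derivation:
Step 1: in state A at pos 0, read 0 -> (A,0)->write 0,move L,goto B. Now: state=B, head=-1, tape[-2..1]=0000 (head:  ^)
Step 2: in state B at pos -1, read 0 -> (B,0)->write 1,move R,goto A. Now: state=A, head=0, tape[-2..1]=0100 (head:   ^)
Step 3: in state A at pos 0, read 0 -> (A,0)->write 0,move L,goto B. Now: state=B, head=-1, tape[-2..1]=0100 (head:  ^)
Head positions at steps 0..3: starting at 0, distinct positions visited = {-1, 0} -> 2 position(s)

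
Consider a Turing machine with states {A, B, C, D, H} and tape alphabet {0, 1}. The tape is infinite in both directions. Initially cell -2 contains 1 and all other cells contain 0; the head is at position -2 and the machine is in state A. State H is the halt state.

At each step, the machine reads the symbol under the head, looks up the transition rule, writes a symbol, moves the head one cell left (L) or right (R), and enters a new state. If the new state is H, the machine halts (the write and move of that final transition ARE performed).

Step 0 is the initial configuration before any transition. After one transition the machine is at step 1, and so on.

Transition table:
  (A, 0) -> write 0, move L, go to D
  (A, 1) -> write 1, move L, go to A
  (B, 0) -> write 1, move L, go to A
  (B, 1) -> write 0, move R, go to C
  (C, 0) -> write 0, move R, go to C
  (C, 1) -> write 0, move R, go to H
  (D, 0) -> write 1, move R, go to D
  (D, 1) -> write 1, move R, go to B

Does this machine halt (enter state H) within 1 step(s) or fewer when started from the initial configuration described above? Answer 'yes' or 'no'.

Step 1: in state A at pos -2, read 1 -> (A,1)->write 1,move L,goto A. Now: state=A, head=-3, tape[-4..-1]=0010 (head:  ^)
After 1 step(s): state = A (not H) -> not halted within 1 -> no

Answer: no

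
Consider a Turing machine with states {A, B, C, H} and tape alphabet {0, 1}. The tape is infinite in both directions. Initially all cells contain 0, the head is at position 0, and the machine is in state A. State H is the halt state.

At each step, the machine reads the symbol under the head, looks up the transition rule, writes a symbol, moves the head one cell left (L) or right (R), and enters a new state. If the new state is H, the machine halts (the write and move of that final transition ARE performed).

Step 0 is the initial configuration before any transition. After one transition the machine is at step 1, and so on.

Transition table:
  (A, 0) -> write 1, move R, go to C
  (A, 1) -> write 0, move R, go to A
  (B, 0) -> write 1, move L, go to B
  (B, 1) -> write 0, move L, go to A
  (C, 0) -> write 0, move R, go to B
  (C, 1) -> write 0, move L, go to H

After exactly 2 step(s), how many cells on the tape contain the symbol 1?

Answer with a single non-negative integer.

Step 1: in state A at pos 0, read 0 -> (A,0)->write 1,move R,goto C. Now: state=C, head=1, tape[-1..2]=0100 (head:   ^)
Step 2: in state C at pos 1, read 0 -> (C,0)->write 0,move R,goto B. Now: state=B, head=2, tape[-1..3]=01000 (head:    ^)
Cells containing 1 after step 2: {0} -> 1 cell(s)

Answer: 1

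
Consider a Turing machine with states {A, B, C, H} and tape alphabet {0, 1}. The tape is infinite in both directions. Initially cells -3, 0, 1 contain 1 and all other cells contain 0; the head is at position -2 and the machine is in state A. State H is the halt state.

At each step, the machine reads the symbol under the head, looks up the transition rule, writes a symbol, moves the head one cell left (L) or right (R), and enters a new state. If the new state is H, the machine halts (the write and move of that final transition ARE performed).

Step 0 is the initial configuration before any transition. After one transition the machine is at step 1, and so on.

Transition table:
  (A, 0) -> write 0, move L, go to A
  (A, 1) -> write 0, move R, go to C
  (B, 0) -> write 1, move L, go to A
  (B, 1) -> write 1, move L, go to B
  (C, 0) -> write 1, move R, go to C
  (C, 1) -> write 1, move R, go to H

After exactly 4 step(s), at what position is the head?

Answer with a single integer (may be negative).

Step 1: in state A at pos -2, read 0 -> (A,0)->write 0,move L,goto A. Now: state=A, head=-3, tape[-4..2]=0100110 (head:  ^)
Step 2: in state A at pos -3, read 1 -> (A,1)->write 0,move R,goto C. Now: state=C, head=-2, tape[-4..2]=0000110 (head:   ^)
Step 3: in state C at pos -2, read 0 -> (C,0)->write 1,move R,goto C. Now: state=C, head=-1, tape[-4..2]=0010110 (head:    ^)
Step 4: in state C at pos -1, read 0 -> (C,0)->write 1,move R,goto C. Now: state=C, head=0, tape[-4..2]=0011110 (head:     ^)

Answer: 0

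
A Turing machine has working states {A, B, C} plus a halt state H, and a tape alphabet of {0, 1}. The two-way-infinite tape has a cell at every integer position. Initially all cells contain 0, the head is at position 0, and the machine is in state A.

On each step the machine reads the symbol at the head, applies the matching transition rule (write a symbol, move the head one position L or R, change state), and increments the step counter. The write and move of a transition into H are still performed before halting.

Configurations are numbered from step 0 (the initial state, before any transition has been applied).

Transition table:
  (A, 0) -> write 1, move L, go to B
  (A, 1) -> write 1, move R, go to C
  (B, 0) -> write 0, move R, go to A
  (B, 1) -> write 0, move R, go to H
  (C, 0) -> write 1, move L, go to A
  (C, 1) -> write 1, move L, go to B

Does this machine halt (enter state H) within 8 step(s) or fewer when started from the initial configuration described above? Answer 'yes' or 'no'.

Step 1: in state A at pos 0, read 0 -> (A,0)->write 1,move L,goto B. Now: state=B, head=-1, tape[-2..1]=0010 (head:  ^)
Step 2: in state B at pos -1, read 0 -> (B,0)->write 0,move R,goto A. Now: state=A, head=0, tape[-2..1]=0010 (head:   ^)
Step 3: in state A at pos 0, read 1 -> (A,1)->write 1,move R,goto C. Now: state=C, head=1, tape[-2..2]=00100 (head:    ^)
Step 4: in state C at pos 1, read 0 -> (C,0)->write 1,move L,goto A. Now: state=A, head=0, tape[-2..2]=00110 (head:   ^)
Step 5: in state A at pos 0, read 1 -> (A,1)->write 1,move R,goto C. Now: state=C, head=1, tape[-2..2]=00110 (head:    ^)
Step 6: in state C at pos 1, read 1 -> (C,1)->write 1,move L,goto B. Now: state=B, head=0, tape[-2..2]=00110 (head:   ^)
Step 7: in state B at pos 0, read 1 -> (B,1)->write 0,move R,goto H. Now: state=H, head=1, tape[-2..2]=00010 (head:    ^)
State H reached at step 7; 7 <= 8 -> yes

Answer: yes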